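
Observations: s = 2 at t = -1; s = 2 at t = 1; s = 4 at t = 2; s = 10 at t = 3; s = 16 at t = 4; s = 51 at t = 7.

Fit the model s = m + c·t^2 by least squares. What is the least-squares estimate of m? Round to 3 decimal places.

The normal equations are: 6·m + 80·c = 85;  80·m + 2756·c = 2865.
Determinant 6·2756 − 80² = 10136.
m = (85·2756 − 80·2865)/10136 = 1265/2534; c = (6·2865 − 80·85)/10136 = 5195/5068.

m = 0.499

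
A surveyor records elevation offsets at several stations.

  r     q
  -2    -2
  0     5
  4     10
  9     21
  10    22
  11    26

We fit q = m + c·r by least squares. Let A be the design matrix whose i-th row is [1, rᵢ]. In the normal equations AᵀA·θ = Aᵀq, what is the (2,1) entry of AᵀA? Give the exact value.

32

Row 2 ↔ basis r, column 1 ↔ basis 1, so (AᵀA)_{2,1} = Σᵢ r = (-2)·(1) + (0)·(1) + (4)·(1) + (9)·(1) + (10)·(1) + (11)·(1) = 32.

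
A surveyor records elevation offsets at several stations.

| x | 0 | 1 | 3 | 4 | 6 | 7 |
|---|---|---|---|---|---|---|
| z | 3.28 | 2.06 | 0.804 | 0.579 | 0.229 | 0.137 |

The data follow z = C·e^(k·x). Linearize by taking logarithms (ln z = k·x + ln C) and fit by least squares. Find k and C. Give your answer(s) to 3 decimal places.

Linearized form: ln z = k·x + ln C. From the 6 transformed points,
Sums: Σx = 21.0000, Σ(x)² = 111.0000, Σln z = -2.3159, Σx·ln z = -24.8762.
Normal system: [[111.0000, 21.0000]; [21.0000, 6]]·[k, ln C]ᵀ = [-24.8762, -2.3159]ᵀ.
Slope k = (n·Σx·ln z − Σx·Σln z)/(n·Σ(x)² − (Σx)²) = (6·-24.8762 − 21.0000·-2.3159)/225.0000 = -0.44722; ln C = (Σln z − k·Σx)/n = 1.17928, so C = exp(1.17928) = 3.25204.

k = -0.447, C = 3.252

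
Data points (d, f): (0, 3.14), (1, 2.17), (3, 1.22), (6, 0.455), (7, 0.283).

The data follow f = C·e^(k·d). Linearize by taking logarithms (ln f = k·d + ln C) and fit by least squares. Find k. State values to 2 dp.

k = -0.33

Let Y = ln f. Fitting Y = k·d + ln C by least squares:
Σd = 17.0000, Σ(d)² = 95.0000, Σln f = 0.0680, Σd·ln f = -12.1896.
Equations: 95.0000·k + 17.0000·ln C = -12.1896;  17.0000·k + 5·ln C = 0.0680.
Slope k = (n·Σd·ln f − Σd·Σln f)/(n·Σ(d)² − (Σd)²) = (5·-12.1896 − 17.0000·0.0680)/186.0000 = -0.33390; ln C = (Σln f − k·Σd)/n = 1.14885.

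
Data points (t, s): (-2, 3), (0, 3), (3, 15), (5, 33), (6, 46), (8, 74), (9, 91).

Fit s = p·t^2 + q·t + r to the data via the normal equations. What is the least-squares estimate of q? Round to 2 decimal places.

q = 1.57

The normal equations are: 12675·p + 1601·q + 219·r = 14735;  1601·p + 219·q + 29·r = 1891;  219·p + 29·q + 7·r = 265.
(Σt^2·t^2 = 12675, Σt^2·t = 1601, Σt^2 = 219, Σt·t = 219, Σt = 29, Σ1 = 7, Σt^2·s = 14735, Σt·s = 1891, Σs = 265.)
Solving the 3×3 system (Gaussian elimination) gives p = 75993/82642, q = 64889/41321, r = 213443/82642.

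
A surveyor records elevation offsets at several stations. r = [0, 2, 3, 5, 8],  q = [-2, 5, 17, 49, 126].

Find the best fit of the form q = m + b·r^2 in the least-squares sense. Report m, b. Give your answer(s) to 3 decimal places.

The normal system AᵀA·[m, b]ᵀ = Aᵀq is [[5, 102]; [102, 4818]]·[m, b]ᵀ = [195, 9462]ᵀ.
Eliminating b: 4818·(row 1) − 102·(row 2) gives 13686·m = 4818·195 − 102·9462 = -25614, so m = -4269/2281.
Then b = (9462 − 102·(-4269/2281))/4818 = 4570/2281.

m = -1.872, b = 2.004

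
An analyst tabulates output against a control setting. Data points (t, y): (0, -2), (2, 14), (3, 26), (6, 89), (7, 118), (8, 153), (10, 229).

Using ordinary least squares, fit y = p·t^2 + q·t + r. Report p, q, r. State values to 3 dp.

The normal system MᵀM·[p, q, r]ᵀ = Mᵀy is [[17890, 2106, 262]; [2106, 262, 36]; [262, 36, 7]]·[p, q, r]ᵀ = [41968, 4980, 627]ᵀ.
Solving the 3×3 system (Gaussian elimination) gives p = 157957/80256, q = 91347/26752, r = -6037/3648.

p = 1.968, q = 3.415, r = -1.655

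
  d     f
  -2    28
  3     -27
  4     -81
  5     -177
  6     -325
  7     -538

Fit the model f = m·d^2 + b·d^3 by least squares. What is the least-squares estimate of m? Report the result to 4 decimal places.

With design matrix A, AᵀA = [[4675, 28943]; [28943, 184819]] and Aᵀf = [-43914, -282996]ᵀ.
Eliminating b: 184819·(row 1) − 28943·(row 2) gives 26331576·m = 184819·(-43914) − 28943·(-282996) = 74611662, so m = 12435277/4388596.
Then b = ((-282996) − 28943·(12435277/4388596))/184819 = -8667233/4388596.

m = 2.8335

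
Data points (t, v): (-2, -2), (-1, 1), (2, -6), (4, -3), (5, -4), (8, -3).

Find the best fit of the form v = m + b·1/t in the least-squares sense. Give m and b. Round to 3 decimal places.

From the data, Σ1 = 6, Σ1/t = -17/40, Σ1/t·1/t = 2589/1600.
Right-hand side: Σv = -17, Σ1/t·v = -197/40.
det = 6·(2589/1600) − (-17/40)² = 3049/320.
m = ((-17)·(2589/1600) − (-17/40)·(-197/40))/(3049/320) = -47362/15245; b = (6·(-197/40) − (-17/40)·(-17))/(3049/320) = -11768/3049.

m = -3.107, b = -3.860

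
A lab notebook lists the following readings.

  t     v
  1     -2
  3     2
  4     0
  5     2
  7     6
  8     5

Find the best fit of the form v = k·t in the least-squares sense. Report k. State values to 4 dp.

k = 0.5854

Setting ∂/∂k … = 0 gives: 164·k = 96.
(Σt·t = 164, Σt·v = 96.)
Hence k = 96 / 164 ≈ 0.585366.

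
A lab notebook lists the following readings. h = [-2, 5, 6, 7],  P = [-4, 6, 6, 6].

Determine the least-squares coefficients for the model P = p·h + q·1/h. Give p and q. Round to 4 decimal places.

Normal-equation sums: Σh·h = 114, Σh·1/h = 4, Σ1/h·1/h = 7457/22050.
And Σh·P = 116, Σ1/h·P = 177/35.
Normal equations: [[114, 4]; [4, 7457/22050]]·[p, q]ᵀ = [116, 177/35]ᵀ.
Determinant 114·(7457/22050) − 4² = 82883/3675.
p = (116·(7457/22050) − 4·(177/35))/(82883/3675) = 209486/248649; q = (114·(177/35) − 4·116)/(82883/3675) = 413490/82883.

p = 0.8425, q = 4.9888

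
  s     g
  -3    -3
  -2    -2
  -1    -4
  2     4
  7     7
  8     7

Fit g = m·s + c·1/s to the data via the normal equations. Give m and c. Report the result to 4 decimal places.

m = 0.8615, c = 2.8570

Setting ∂/∂m … = 0 gives: 131·m + 6·c = 130;  6·m + (46489/28224)·c = 79/8.
Eliminating c: (46489/28224)·(row 1) − 6·(row 2) gives (5073995/28224)·m = (46489/28224)·130 − 6·(79/8) = 2185649/14112, so m = 4371298/5073995.
Then c = ((79/8) − 6·(4371298/5073995))/(46489/28224) = 14496552/5073995.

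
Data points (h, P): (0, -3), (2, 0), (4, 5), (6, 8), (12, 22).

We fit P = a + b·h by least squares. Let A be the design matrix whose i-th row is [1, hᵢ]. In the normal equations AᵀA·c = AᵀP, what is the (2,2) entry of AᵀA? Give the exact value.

Row 2 ↔ basis h, column 2 ↔ basis h, so (AᵀA)_{2,2} = Σᵢ (h)·(h) = (0)·(0) + (2)·(2) + (4)·(4) + (6)·(6) + (12)·(12) = 200.

200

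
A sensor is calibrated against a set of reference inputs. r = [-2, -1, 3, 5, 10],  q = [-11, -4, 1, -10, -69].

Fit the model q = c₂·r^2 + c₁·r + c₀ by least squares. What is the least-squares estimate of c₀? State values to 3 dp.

c₀ = -0.126

Setting ∂/∂c₂ … = 0 gives: 10723·c₂ + 1143·c₁ + 139·c₀ = -7189;  1143·c₂ + 139·c₁ + 15·c₀ = -711;  139·c₂ + 15·c₁ + 5·c₀ = -93.
Solving the 3×3 system (Gaussian elimination) gives c₂ = -148883/147064, c₁ = 474015/147064, c₀ = -2311/18383.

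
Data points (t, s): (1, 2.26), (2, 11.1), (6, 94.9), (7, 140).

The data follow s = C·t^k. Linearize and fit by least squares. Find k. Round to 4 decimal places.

With ln sᵢ as the transformed response and ln tᵢ as the regressor:
Sums: Σln t = 4.4308, Σ(ln t)² = 7.4774, Σln s = 12.7168, Σln t·ln s = 19.4419.
Normal system: [[7.4774, 4.4308]; [4.4308, 4]]·[k, ln C]ᵀ = [19.4419, 12.7168]ᵀ.
Solving (det = 10.2775): k = 2.08435, ln C = 0.87035.

k = 2.0843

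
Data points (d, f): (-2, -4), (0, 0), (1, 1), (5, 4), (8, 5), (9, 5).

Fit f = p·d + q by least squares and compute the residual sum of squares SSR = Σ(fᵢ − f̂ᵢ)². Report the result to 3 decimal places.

From the data, Σd·d = 175, Σd = 21, Σ1 = 6.
Moment sums: Σd·f = 114, Σf = 11.
Δ = 175·6 − 21² = 609.
p = (114·6 − 21·11)/609 = 151/203; q = (175·11 − 21·114)/609 = -67/87.
Residuals: -1061/609, 67/87, 625/609, 640/609, -110/609, -563/609; SSR = 4064/609.

SSR = 6.673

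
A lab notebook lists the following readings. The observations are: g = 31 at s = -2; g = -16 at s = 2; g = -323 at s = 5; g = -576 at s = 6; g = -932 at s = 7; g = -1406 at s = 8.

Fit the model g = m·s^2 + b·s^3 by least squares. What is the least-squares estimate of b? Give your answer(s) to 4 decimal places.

b = -2.9953

Normal-equation sums: Σs^2·s^2 = 8450, Σs^2·s^3 = 60476, Σs^3·s^3 = 442202.
Right-hand side: Σs^2·g = -164403, Σs^3·g = -1204715.
AᵀA·[m, b]ᵀ = Aᵀg becomes [[8450, 60476]; [60476, 442202]]·[m, b]ᵀ = [-164403, -1204715]ᵀ.
Δ = 8450·442202 − 60476² = 79260324.
m = ((-164403)·442202 − 60476·(-1204715))/79260324 = 78504467/39630162; b = (8450·(-1204715) − 60476·(-164403))/79260324 = -9130997/3048474.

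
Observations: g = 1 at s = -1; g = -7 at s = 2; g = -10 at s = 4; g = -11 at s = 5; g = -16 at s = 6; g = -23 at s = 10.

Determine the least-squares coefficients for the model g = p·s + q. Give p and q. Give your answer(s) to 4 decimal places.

p = -2.1635, q = -1.6250

From the data, Σs·s = 182, Σs = 26, Σ1 = 6.
For Xᵀg: Σs·g = -436, Σg = -66.
Eliminating q: 6·(row 1) − 26·(row 2) gives 416·p = 6·(-436) − 26·(-66) = -900, so p = -225/104.
Then q = ((-66) − 26·(-225/104))/6 = -13/8.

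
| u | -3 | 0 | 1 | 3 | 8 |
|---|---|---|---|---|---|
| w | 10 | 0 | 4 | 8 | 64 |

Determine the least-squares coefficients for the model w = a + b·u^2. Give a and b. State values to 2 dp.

a = 0.87, b = 0.98

With design matrix X, XᵀX = [[5, 83]; [83, 4259]] and Xᵀw = [86, 4262]ᵀ.
Δ = 5·4259 − 83² = 14406.
a = (86·4259 − 83·4262)/14406 = 2088/2401; b = (5·4262 − 83·86)/14406 = 2362/2401.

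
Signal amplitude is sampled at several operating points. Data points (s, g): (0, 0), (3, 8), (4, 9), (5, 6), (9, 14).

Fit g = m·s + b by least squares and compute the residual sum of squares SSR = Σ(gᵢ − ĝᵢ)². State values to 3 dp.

SSR = 17.397

The normal equations are: 131·m + 21·b = 216;  21·m + 5·b = 37.
Eliminating b: 5·(row 1) − 21·(row 2) gives 214·m = 5·216 − 21·37 = 303, so m = 303/214.
Then b = (37 − 21·(303/214))/5 = 311/214.
Residuals: -311/214, 246/107, 403/214, -271/107, -21/107; SSR = 3723/214.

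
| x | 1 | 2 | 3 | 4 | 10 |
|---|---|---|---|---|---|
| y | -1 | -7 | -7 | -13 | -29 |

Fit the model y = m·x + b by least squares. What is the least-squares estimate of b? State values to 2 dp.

b = 0.60

From the data, Σx·x = 130, Σx = 20, Σ1 = 5.
And Σx·y = -378, Σy = -57.
Normal equations: [[130, 20]; [20, 5]]·[m, b]ᵀ = [-378, -57]ᵀ.
Eliminating b: 5·(row 1) − 20·(row 2) gives 250·m = 5·(-378) − 20·(-57) = -750, so m = -3.
Then b = ((-57) − 20·(-3))/5 = 3/5.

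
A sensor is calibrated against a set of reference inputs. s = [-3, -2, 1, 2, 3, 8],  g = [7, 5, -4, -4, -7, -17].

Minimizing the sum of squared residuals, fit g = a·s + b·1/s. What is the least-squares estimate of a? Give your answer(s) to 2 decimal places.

a = -2.09

AᵀA·[a, b]ᵀ = Aᵀg reads: 91·a + 6·b = -200;  6·a + (1001/576)·b = -367/24.
Determinant 91·(1001/576) − 6² = 70355/576.
a = ((-200)·(1001/576) − 6·(-367/24))/(70355/576) = -147352/70355; b = (91·(-367/24) − 6·(-200))/(70355/576) = -110328/70355.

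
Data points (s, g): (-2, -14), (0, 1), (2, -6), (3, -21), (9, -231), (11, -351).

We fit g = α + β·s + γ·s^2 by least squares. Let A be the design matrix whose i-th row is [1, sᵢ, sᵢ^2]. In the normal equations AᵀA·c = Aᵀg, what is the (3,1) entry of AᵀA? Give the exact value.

219

Row 3 ↔ basis s^2, column 1 ↔ basis 1, so (AᵀA)_{3,1} = Σᵢ s^2 = (4)·(1) + (0)·(1) + (4)·(1) + (9)·(1) + (81)·(1) + (121)·(1) = 219.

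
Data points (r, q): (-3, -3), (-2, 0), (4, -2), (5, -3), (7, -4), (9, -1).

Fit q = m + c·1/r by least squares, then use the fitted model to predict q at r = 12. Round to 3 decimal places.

The normal equations are: 6·m + (-163/1260)·c = -13;  (-163/1260)·m + (788029/1587600)·c = -493/630.
(Σ1 = 6, Σ1/r = -163/1260, Σ1/r·1/r = 788029/1587600, Σq = -13, Σ1/r·q = -493/630.)
Determinant 6·(788029/1587600) − (-163/1260)² = 940321/317520.
m = ((-13)·(788029/1587600) − (-163/1260)·(-493/630))/(940321/317520) = -2081019/940321; c = (6·(-493/630) − (-163/1260)·(-13))/(940321/317520) = -2024820/940321.
At r = 12: q̂ = (-2081019/940321)·(1) + (-2024820/940321)·(1/12) = -2249754/940321.

q̂ = -2.393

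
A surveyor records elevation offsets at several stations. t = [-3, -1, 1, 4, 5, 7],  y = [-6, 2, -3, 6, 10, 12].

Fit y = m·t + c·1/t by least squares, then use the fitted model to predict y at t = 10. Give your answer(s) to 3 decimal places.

The normal equations are: 101·m + 6·c = 171;  6·m + (394081/176400)·c = 31/14.
Eliminating c: (394081/176400)·(row 1) − 6·(row 2) gives (33451781/176400)·m = (394081/176400)·171 − 6·(31/14) = 7227139/19600, so m = 65044251/33451781.
Then c = ((31/14) − 6·(65044251/33451781))/(394081/176400) = -141535800/33451781.
At t = 10: ŷ = (65044251/33451781)·(10) + (-141535800/33451781)·(1/10) = 636288930/33451781.

ŷ = 19.021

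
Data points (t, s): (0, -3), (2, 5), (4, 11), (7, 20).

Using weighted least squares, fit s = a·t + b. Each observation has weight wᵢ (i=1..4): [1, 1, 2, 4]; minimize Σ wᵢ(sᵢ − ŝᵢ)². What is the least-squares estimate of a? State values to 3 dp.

a = 3.184

Compute the Gram sums: Σwᵢ·t·t = 232, Σwᵢ·t = 38, Σwᵢ·1 = 8.
Moment sums: Σwᵢ·t·s = 658, Σwᵢ·s = 104.
Eliminating b: 8·(row 1) − 38·(row 2) gives 412·a = 8·658 − 38·104 = 1312, so a = 328/103.
Then b = (104 − 38·(328/103))/8 = -219/103.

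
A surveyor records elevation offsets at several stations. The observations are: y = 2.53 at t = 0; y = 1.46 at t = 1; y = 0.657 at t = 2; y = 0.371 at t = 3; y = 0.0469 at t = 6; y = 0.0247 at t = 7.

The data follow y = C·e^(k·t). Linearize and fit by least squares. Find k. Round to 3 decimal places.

k = -0.669

Taking logs, ln y = k·t + ln C, so regress ln y on t.
Σt = 19.0000, Σ(t)² = 99.0000, Σln y = -6.8657, Σt·ln y = -47.7015.
Equations: 99.0000·k + 19.0000·ln C = -47.7015;  19.0000·k + 6·ln C = -6.8657.
Δ = 99.0000·6 − (19.0000)² = 233.0000; k = (-47.7015·6 − 19.0000·-6.8657)/233.0000 = -0.66850, ln C = (99.0000·-6.8657 − 19.0000·-47.7015)/233.0000 = 0.97265.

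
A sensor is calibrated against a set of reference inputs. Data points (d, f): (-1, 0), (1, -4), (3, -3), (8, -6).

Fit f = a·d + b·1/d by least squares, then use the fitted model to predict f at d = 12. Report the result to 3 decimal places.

f̂ = -9.034

Sums needed: Σd·d = 75, Σd·1/d = 4, Σ1/d·1/d = 1225/576.
Moment sums: Σd·f = -61, Σ1/d·f = -23/4.
Normal equations: [[75, 4]; [4, 1225/576]]·[a, b]ᵀ = [-61, -23/4]ᵀ.
Δ = 75·(1225/576) − 4² = 27553/192.
a = ((-61)·(1225/576) − 4·(-23/4))/(27553/192) = -61477/82659; b = (75·(-23/4) − 4·(-61))/(27553/192) = -35952/27553.
At d = 12: f̂ = (-61477/82659)·(12) + (-35952/27553)·(1/12) = -248904/27553.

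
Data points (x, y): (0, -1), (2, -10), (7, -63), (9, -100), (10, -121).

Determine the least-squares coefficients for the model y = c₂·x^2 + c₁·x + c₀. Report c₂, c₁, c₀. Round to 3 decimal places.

c₂ = -1.014, c₁ = -1.799, c₀ = -1.486

Forming AᵀA = [[18978, 2080, 234]; [2080, 234, 28]; [234, 28, 5]] and Aᵀy = [-23327, -2571, -295]ᵀ gives AᵀA·[c₂, c₁, c₀]ᵀ = Aᵀy.
Solving the 3×3 system (Gaussian elimination) gives c₂ = -69397/68462, c₁ = -123169/68462, c₀ = -50866/34231.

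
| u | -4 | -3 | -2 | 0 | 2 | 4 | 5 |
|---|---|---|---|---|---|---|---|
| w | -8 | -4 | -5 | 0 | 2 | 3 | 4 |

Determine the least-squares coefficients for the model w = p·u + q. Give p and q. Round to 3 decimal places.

Sums needed: Σu·u = 74, Σu = 2, Σ1 = 7.
Moment sums: Σu·w = 90, Σw = -8.
So AᵀA·[p, q]ᵀ = Aᵀw: [[74, 2]; [2, 7]]·[p, q]ᵀ = [90, -8]ᵀ.
Eliminating q: 7·(row 1) − 2·(row 2) gives 514·p = 7·90 − 2·(-8) = 646, so p = 323/257.
Then q = ((-8) − 2·(323/257))/7 = -386/257.

p = 1.257, q = -1.502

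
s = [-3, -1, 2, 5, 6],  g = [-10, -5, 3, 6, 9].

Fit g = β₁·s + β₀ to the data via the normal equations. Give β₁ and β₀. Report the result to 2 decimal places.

From the data, Σs·s = 75, Σs = 9, Σ1 = 5.
Right-hand side: Σs·g = 125, Σg = 3.
Normal equations: [[75, 9]; [9, 5]]·[β₁, β₀]ᵀ = [125, 3]ᵀ.
Eliminating β₀: 5·(row 1) − 9·(row 2) gives 294·β₁ = 5·125 − 9·3 = 598, so β₁ = 299/147.
Then β₀ = (3 − 9·(299/147))/5 = -150/49.

β₁ = 2.03, β₀ = -3.06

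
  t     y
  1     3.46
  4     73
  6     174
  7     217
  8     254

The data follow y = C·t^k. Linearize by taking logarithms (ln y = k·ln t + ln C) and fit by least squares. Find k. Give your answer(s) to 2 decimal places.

Linearized form: ln y = k·ln t + ln C. From the 5 transformed points,
AᵀA = [[13.2429, 7.2034]; [7.2034, 5]], rhs = [37.1750, 21.6080]ᵀ  (here Σln t = 7.2034, Σ(ln t)² = 13.2429, Σln y = 21.6080, Σln t·ln y = 37.1750).
Δ = 13.2429·5 − (7.2034)² = 14.3252; k = (37.1750·5 − 7.2034·21.6080)/14.3252 = 2.10982, ln C = (13.2429·21.6080 − 7.2034·37.1750)/14.3252 = 1.28203.

k = 2.11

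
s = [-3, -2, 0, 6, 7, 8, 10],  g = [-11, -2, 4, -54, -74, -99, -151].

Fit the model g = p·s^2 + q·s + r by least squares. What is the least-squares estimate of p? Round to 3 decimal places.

The normal equations are: 17890·p + 2036·q + 262·r = -27113;  2036·p + 262·q + 26·r = -3107;  262·p + 26·q + 7·r = -387.
Solving the 3×3 system (Gaussian elimination) gives p = -122321/80738, q = -86831/242214, r = 47603/17301.

p = -1.515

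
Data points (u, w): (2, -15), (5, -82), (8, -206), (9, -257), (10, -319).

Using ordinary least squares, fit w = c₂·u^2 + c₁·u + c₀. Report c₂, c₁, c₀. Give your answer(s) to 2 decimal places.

c₂ = -3.12, c₁ = -0.50, c₀ = -1.56

Normal-equation sums: Σu^2·u^2 = 21298, Σu^2·u = 2374, Σu^2 = 274, Σu·u = 274, Σu = 34, Σ1 = 5.
Right-hand side: Σu^2·w = -68011, Σu·w = -7591, Σw = -879.
Normal equations: [[21298, 2374, 274]; [2374, 274, 34]; [274, 34, 5]]·[c₂, c₁, c₀]ᵀ = [-68011, -7591, -879]ᵀ.
Row-reducing yields c₂ = -10375/3328, c₁ = -1663/3328, c₀ = -1301/832.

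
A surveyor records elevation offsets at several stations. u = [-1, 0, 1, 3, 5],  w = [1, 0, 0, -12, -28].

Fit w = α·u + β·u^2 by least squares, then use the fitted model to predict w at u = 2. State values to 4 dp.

Entries of MᵀM: Σu·u = 36, Σu·u^2 = 152, Σu^2·u^2 = 708.
For Mᵀw: Σu·w = -177, Σu^2·w = -807.
So MᵀM·[α, β]ᵀ = Mᵀw: [[36, 152]; [152, 708]]·[α, β]ᵀ = [-177, -807]ᵀ.
det = 36·708 − 152² = 2384.
α = ((-177)·708 − 152·(-807))/2384 = -663/596; β = (36·(-807) − 152·(-177))/2384 = -537/596.
At u = 2: ŵ = (-663/596)·(2) + (-537/596)·(4) = -1737/298.

ŵ = -5.8289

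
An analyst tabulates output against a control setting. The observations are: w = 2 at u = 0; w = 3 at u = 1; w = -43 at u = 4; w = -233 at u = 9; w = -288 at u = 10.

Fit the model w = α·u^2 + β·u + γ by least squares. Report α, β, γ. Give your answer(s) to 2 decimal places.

α = -2.96, β = 0.36, γ = 3.48

With design matrix A, AᵀA = [[16818, 1794, 198]; [1794, 198, 24]; [198, 24, 5]] and Aᵀw = [-48358, -5146, -559]ᵀ.
Solving the 3×3 system (Gaussian elimination) gives α = -38971/13188, β = 4789/13188, γ = 7641/2198.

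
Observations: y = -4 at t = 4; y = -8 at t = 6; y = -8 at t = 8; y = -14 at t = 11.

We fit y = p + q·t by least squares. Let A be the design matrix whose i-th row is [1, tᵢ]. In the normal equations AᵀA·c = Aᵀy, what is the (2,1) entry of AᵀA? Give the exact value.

Row 2 ↔ basis t, column 1 ↔ basis 1, so (AᵀA)_{2,1} = Σᵢ t = (4)·(1) + (6)·(1) + (8)·(1) + (11)·(1) = 29.

29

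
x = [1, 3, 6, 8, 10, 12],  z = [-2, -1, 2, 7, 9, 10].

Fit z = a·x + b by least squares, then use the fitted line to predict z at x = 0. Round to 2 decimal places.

Sums needed: Σx·x = 354, Σx = 40, Σ1 = 6.
Moment sums: Σx·z = 273, Σz = 25.
Eliminating b: 6·(row 1) − 40·(row 2) gives 524·a = 6·273 − 40·25 = 638, so a = 319/262.
Then b = (25 − 40·(319/262))/6 = -1035/262.
At x = 0: ẑ = (319/262)·(0) + (-1035/262)·(1) = -1035/262.

ẑ = -3.95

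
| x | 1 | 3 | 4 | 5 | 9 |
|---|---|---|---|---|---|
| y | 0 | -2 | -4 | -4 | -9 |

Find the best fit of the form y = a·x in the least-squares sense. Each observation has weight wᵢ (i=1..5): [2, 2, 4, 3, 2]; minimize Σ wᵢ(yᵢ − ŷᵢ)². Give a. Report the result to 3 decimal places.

a = -0.928

Compute the Gram sums: Σwᵢ·x·x = 321.
For AᵀWy: Σwᵢ·x·y = -298.
Hence a = -298 / 321 ≈ -0.928349.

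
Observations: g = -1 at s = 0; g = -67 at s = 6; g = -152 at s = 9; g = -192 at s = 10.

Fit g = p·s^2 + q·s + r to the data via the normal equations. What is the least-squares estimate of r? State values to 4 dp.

r = -1.0837

From the data, Σs^2·s^2 = 17857, Σs^2·s = 1945, Σs^2 = 217, Σs·s = 217, Σs = 25, Σ1 = 4.
For Xᵀg: Σs^2·g = -33924, Σs·g = -3690, Σg = -412.
XᵀX·[p, q, r]ᵀ = Xᵀg becomes [[17857, 1945, 217]; [1945, 217, 25]; [217, 25, 4]]·[p, q, r]ᵀ = [-33924, -3690, -412]ᵀ.
Row-reducing yields p = -31069/15348, q = 19405/15348, r = -1386/1279.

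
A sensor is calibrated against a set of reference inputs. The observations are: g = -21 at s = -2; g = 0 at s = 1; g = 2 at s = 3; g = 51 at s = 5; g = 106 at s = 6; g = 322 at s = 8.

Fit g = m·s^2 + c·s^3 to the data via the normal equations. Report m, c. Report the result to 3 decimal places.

m = -3.043, c = 1.008

The normal equations are: 6115·m + 43881·c = 25633;  43881·m + 325219·c = 194357.
(Σs^2·s^2 = 6115, Σs^2·s^3 = 43881, Σs^3·s^3 = 325219, Σs^2·g = 25633, Σs^3·g = 194357.)
Eliminating c: 325219·(row 1) − 43881·(row 2) gives 63172024·m = 325219·25633 − 43881·194357 = -192240890, so m = -96120445/31586012.
Then c = (194357 − 43881·(-96120445/31586012))/325219 = 31845691/31586012.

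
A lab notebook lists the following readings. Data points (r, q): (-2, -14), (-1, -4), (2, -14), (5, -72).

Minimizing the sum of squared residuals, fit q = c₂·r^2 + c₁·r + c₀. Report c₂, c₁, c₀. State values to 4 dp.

c₂ = -2.7879, c₁ = -0.0364, c₀ = -2.2667

MᵀM·[c₂, c₁, c₀]ᵀ = Mᵀq reads: 658·c₂ + 124·c₁ + 34·c₀ = -1916;  124·c₂ + 34·c₁ + 4·c₀ = -356;  34·c₂ + 4·c₁ + 4·c₀ = -104.
(Σr^2·r^2 = 658, Σr^2·r = 124, Σr^2 = 34, Σr·r = 34, Σr = 4, Σ1 = 4, Σr^2·q = -1916, Σr·q = -356, Σq = -104.)
Solving the 3×3 system (Gaussian elimination) gives c₂ = -92/33, c₁ = -2/55, c₀ = -34/15.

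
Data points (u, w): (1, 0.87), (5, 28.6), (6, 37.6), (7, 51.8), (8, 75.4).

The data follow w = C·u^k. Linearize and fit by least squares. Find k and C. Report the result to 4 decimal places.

Let Y = ln w. Fitting Y = k·ln u + ln C by least squares:
Σln u = 7.4265, Σ(ln u)² = 13.9113, Σln w = 15.1113, Σln u·ln w = 28.5661.
Normal system: [[13.9113, 7.4265]; [7.4265, 5]]·[k, ln C]ᵀ = [28.5661, 15.1113]ᵀ.
Slope k = (n·Σln u·ln w − Σln u·Σln w)/(n·Σ(ln u)² − (Σln u)²) = (5·28.5661 − 7.4265·15.1113)/14.4030 = 2.12493; ln C = (Σln w − k·Σln u)/n = -0.13390, so C = exp(-0.13390) = 0.87468.

k = 2.1249, C = 0.8747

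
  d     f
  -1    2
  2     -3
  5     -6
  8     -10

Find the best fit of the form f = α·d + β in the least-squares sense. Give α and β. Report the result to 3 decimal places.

α = -1.300, β = 0.300

With design matrix X, XᵀX = [[94, 14]; [14, 4]] and Xᵀf = [-118, -17]ᵀ.
Eliminating β: 4·(row 1) − 14·(row 2) gives 180·α = 4·(-118) − 14·(-17) = -234, so α = -13/10.
Then β = ((-17) − 14·(-13/10))/4 = 3/10.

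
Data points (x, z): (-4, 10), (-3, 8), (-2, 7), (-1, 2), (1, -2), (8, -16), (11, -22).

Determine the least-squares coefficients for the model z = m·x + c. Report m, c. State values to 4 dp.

m = -2.1487, c = 1.2125

Forming AᵀA = [[216, 10]; [10, 7]] and Aᵀz = [-452, -13]ᵀ gives AᵀA·[m, c]ᵀ = Aᵀz.
det = 216·7 − 10² = 1412.
m = ((-452)·7 − 10·(-13))/1412 = -1517/706; c = (216·(-13) − 10·(-452))/1412 = 428/353.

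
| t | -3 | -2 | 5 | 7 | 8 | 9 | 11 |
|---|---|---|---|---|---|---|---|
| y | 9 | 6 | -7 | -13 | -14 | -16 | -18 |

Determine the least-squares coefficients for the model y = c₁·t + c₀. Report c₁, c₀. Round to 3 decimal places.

Compute the Gram sums: Σt·t = 353, Σt = 35, Σ1 = 7.
Right-hand side: Σt·y = -619, Σy = -53.
Eliminating c₀: 7·(row 1) − 35·(row 2) gives 1246·c₁ = 7·(-619) − 35·(-53) = -2478, so c₁ = -177/89.
Then c₀ = ((-53) − 35·(-177/89))/7 = 1478/623.

c₁ = -1.989, c₀ = 2.372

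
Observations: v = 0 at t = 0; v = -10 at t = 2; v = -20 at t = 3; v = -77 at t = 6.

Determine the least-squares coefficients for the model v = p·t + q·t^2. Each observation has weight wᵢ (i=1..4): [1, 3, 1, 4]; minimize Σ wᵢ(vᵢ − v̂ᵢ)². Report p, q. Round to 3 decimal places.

p = -0.912, q = -1.986

Forming MᵀWM = [[165, 915]; [915, 5313]] and MᵀWv = [-1968, -11388]ᵀ gives MᵀWM·[p, q]ᵀ = MᵀWv.
Δ = 165·5313 − 915² = 39420.
p = ((-1968)·5313 − 915·(-11388))/39420 = -333/365; q = (165·(-11388) − 915·(-1968))/39420 = -145/73.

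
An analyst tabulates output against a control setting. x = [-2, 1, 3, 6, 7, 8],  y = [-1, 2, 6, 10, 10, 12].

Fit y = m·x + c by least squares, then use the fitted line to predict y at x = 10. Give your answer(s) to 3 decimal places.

Entries of MᵀM: Σx·x = 163, Σx = 23, Σ1 = 6.
Moment sums: Σx·y = 248, Σy = 39.
det = 163·6 − 23² = 449.
m = (248·6 − 23·39)/449 = 591/449; c = (163·39 − 23·248)/449 = 653/449.
At x = 10: ŷ = (591/449)·(10) + (653/449)·(1) = 6563/449.

ŷ = 14.617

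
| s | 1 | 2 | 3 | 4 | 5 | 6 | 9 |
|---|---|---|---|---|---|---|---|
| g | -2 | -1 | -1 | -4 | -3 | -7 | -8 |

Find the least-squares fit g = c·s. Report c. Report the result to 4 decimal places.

Setting ∂/∂c … = 0 gives: 172·c = -152.
(Σs·s = 172, Σs·g = -152.)
c = (-152)/172 = -0.883721.

c = -0.8837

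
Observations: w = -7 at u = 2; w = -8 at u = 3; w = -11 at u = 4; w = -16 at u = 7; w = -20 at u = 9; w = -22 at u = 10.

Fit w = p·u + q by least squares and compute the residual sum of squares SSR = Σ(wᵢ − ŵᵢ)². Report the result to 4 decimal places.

Forming MᵀM = [[259, 35]; [35, 6]] and Mᵀw = [-594, -84]ᵀ gives MᵀM·[p, q]ᵀ = Mᵀw.
Δ = 259·6 − 35² = 329.
p = ((-594)·6 − 35·(-84))/329 = -624/329; q = (259·(-84) − 35·(-594))/329 = -138/47.
Residuals: -89/329, 206/329, -157/329, 10/47, 2/329, -32/329; SSR = 246/329.

SSR = 0.7477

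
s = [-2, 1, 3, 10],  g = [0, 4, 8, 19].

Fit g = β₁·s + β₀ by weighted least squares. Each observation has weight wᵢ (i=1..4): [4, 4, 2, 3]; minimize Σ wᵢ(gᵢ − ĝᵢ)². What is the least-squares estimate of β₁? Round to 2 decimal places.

β₁ = 1.60

Forming MᵀWM = [[338, 32]; [32, 13]] and MᵀWg = [634, 89]ᵀ gives MᵀWM·[β₁, β₀]ᵀ = MᵀWg.
Δ = 338·13 − 32² = 3370.
β₁ = (634·13 − 32·89)/3370 = 2697/1685; β₀ = (338·89 − 32·634)/3370 = 4897/1685.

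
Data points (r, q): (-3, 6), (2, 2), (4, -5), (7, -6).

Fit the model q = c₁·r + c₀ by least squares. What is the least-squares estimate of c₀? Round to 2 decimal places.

c₀ = 2.48

Entries of AᵀA: Σr·r = 78, Σr = 10, Σ1 = 4.
And Σr·q = -76, Σq = -3.
So AᵀA·[c₁, c₀]ᵀ = Aᵀq: [[78, 10]; [10, 4]]·[c₁, c₀]ᵀ = [-76, -3]ᵀ.
Δ = 78·4 − 10² = 212.
c₁ = ((-76)·4 − 10·(-3))/212 = -137/106; c₀ = (78·(-3) − 10·(-76))/212 = 263/106.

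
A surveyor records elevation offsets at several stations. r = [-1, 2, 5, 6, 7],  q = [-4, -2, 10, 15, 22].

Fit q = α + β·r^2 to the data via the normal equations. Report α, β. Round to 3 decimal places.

α = -4.196, β = 0.539

With design matrix M, MᵀM = [[5, 115]; [115, 4339]] and Mᵀq = [41, 1856]ᵀ.
Eliminating β: 4339·(row 1) − 115·(row 2) gives 8470·α = 4339·41 − 115·1856 = -35541, so α = -3231/770.
Then β = (1856 − 115·(-3231/770))/4339 = 83/154.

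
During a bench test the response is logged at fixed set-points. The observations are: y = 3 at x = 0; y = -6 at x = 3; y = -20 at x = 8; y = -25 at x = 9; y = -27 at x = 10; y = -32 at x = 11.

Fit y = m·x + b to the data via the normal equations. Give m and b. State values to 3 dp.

MᵀM·[m, b]ᵀ = Mᵀy reads: 375·m + 41·b = -1025;  41·m + 6·b = -107.
(Σx·x = 375, Σx = 41, Σ1 = 6, Σx·y = -1025, Σy = -107.)
Eliminating b: 6·(row 1) − 41·(row 2) gives 569·m = 6·(-1025) − 41·(-107) = -1763, so m = -1763/569.
Then b = ((-107) − 41·(-1763/569))/6 = 1900/569.

m = -3.098, b = 3.339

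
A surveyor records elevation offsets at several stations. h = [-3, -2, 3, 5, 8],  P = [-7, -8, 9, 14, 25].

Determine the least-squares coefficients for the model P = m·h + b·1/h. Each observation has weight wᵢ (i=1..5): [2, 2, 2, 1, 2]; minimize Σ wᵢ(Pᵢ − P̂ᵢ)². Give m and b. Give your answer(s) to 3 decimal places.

m = 3.006, b = 0.656

The normal system XᵀWX·[m, b]ᵀ = XᵀWP is [[197, 9]; [9, 7313/7200]]·[m, b]ᵀ = [598, 1663/60]ᵀ.
Δ = 197·(7313/7200) − 9² = 857461/7200.
m = (598·(7313/7200) − 9·(1663/60))/(857461/7200) = 2577134/857461; b = (197·(1663/60) − 9·598)/(857461/7200) = 562920/857461.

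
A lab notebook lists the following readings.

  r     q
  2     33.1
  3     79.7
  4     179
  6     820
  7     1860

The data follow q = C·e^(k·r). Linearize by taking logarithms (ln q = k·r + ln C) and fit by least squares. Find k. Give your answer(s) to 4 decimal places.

Let Y = ln q. Fitting Y = k·r + ln C by least squares:
Over the data: Σr = 22.0000, Σ(r)² = 114.0000, Σln q = 27.3028, Σr·ln q = 133.8376.
Normal system: [[114.0000, 22.0000]; [22.0000, 5]]·[k, ln C]ᵀ = [133.8376, 27.3028]ᵀ.
Slope k = (n·Σr·ln q − Σr·Σln q)/(n·Σ(r)² − (Σr)²) = (5·133.8376 − 22.0000·27.3028)/86.0000 = 0.79681; ln C = (Σln q − k·Σr)/n = 1.95460.

k = 0.7968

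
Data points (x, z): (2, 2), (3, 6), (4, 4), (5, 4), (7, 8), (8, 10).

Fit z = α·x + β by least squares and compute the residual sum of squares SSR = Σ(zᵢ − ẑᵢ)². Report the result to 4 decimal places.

Setting ∂/∂α … = 0 gives: 167·α + 29·β = 194;  29·α + 6·β = 34.
Determinant 167·6 − 29² = 161.
α = (194·6 − 29·34)/161 = 178/161; β = (167·34 − 29·194)/161 = 52/161.
Residuals: -86/161, 380/161, -120/161, -298/161, -10/161, 134/161; SSR = 1696/161.

SSR = 10.5342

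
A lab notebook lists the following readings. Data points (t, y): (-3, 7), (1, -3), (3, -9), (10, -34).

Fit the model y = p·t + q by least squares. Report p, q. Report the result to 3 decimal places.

Compute the Gram sums: Σt·t = 119, Σt = 11, Σ1 = 4.
Moment sums: Σt·y = -391, Σy = -39.
So AᵀA·[p, q]ᵀ = Aᵀy: [[119, 11]; [11, 4]]·[p, q]ᵀ = [-391, -39]ᵀ.
Δ = 119·4 − 11² = 355.
p = ((-391)·4 − 11·(-39))/355 = -227/71; q = (119·(-39) − 11·(-391))/355 = -68/71.

p = -3.197, q = -0.958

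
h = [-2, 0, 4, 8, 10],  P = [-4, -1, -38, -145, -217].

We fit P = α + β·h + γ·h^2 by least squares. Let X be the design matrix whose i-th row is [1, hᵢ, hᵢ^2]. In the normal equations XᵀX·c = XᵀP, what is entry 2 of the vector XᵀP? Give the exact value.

Entry 2 ↔ basis h, so (XᵀP)_{2} = Σᵢ (h)·Pᵢ = (-2)·(-4) + (0)·(-1) + (4)·(-38) + (8)·(-145) + (10)·(-217) = -3474.

-3474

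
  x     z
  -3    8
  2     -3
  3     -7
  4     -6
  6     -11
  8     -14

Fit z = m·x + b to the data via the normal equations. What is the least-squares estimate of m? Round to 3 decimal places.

m = -2.005

AᵀA·[m, b]ᵀ = Aᵀz reads: 138·m + 20·b = -253;  20·m + 6·b = -33.
Δ = 138·6 − 20² = 428.
m = ((-253)·6 − 20·(-33))/428 = -429/214; b = (138·(-33) − 20·(-253))/428 = 253/214.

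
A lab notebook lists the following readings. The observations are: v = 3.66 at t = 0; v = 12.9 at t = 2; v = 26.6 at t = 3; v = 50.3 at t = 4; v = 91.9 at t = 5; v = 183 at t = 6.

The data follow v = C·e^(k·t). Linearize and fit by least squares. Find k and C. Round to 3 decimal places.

k = 0.652, C = 3.637

Linearized form: ln v = k·t + ln C. From the 6 transformed points,
Σt = 20.0000, Σ(t)² = 90.0000, Σln v = 20.7838, Σt·ln v = 84.4896.
Equations: 90.0000·k + 20.0000·ln C = 84.4896;  20.0000·k + 6·ln C = 20.7838.
Δ = 90.0000·6 − (20.0000)² = 140.0000; k = (84.4896·6 − 20.0000·20.7838)/140.0000 = 0.65187, ln C = (90.0000·20.7838 − 20.0000·84.4896)/140.0000 = 1.29106, so C = exp(1.29106) = 3.63665.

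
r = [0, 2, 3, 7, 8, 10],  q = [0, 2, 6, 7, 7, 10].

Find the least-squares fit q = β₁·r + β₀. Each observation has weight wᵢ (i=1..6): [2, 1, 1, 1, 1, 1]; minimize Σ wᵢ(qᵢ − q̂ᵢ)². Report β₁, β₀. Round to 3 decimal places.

β₁ = 0.922, β₀ = 0.619

Forming AᵀWA = [[226, 30]; [30, 7]] and AᵀWq = [227, 32]ᵀ gives AᵀWA·[β₁, β₀]ᵀ = AᵀWq.
Δ = 226·7 − 30² = 682.
β₁ = (227·7 − 30·32)/682 = 629/682; β₀ = (226·32 − 30·227)/682 = 211/341.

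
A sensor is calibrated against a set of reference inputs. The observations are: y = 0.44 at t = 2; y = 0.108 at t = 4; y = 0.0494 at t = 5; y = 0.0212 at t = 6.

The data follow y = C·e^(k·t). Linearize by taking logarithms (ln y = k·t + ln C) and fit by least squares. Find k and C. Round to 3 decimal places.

k = -0.754, C = 2.069

Linearized form: ln y = k·t + ln C. From the 4 transformed points,
AᵀA = [[81.0000, 17.0000]; [17.0000, 4]], rhs = [-48.7060, -9.9082]ᵀ  (here Σt = 17.0000, Σ(t)² = 81.0000, Σln y = -9.9082, Σt·ln y = -48.7060).
Slope k = (n·Σt·ln y − Σt·Σln y)/(n·Σ(t)² − (Σt)²) = (4·-48.7060 − 17.0000·-9.9082)/35.0000 = -0.75386; ln C = (Σln y − k·Σt)/n = 0.72688, so C = exp(0.72688) = 2.06862.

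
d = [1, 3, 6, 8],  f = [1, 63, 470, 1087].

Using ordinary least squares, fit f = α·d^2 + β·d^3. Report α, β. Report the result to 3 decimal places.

α = 1.169, β = 1.977

Sums needed: Σd^2·d^2 = 5474, Σd^2·d^3 = 40788, Σd^3·d^3 = 309530.
And Σd^2·f = 87056, Σd^3·f = 659766.
So XᵀX·[α, β]ᵀ = Xᵀf: [[5474, 40788]; [40788, 309530]]·[α, β]ᵀ = [87056, 659766]ᵀ.
Δ = 5474·309530 − 40788² = 30706276.
α = (87056·309530 − 40788·659766)/30706276 = 8977018/7676569; β = (5474·659766 − 40788·87056)/30706276 = 15179739/7676569.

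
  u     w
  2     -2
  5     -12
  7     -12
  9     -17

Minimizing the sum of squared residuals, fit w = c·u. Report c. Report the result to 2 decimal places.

Forming XᵀX = [[159]] and Xᵀw = [-301]ᵀ gives XᵀX·[c]ᵀ = Xᵀw.
c = (-301)/159 = -1.89308.

c = -1.89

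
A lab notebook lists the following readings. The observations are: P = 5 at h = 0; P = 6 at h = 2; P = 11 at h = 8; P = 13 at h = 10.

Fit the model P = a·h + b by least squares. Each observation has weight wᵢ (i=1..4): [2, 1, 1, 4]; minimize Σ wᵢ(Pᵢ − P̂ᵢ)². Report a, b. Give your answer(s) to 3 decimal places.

Normal-equation sums: Σwᵢ·h·h = 468, Σwᵢ·h = 50, Σwᵢ·1 = 8.
And Σwᵢ·h·P = 620, Σwᵢ·P = 79.
Normal equations: [[468, 50]; [50, 8]]·[a, b]ᵀ = [620, 79]ᵀ.
Δ = 468·8 − 50² = 1244.
a = (620·8 − 50·79)/1244 = 505/622; b = (468·79 − 50·620)/1244 = 1493/311.

a = 0.812, b = 4.801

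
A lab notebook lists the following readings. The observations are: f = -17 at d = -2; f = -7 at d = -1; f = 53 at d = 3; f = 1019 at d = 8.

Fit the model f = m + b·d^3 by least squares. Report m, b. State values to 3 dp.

The normal system AᵀA·[m, b]ᵀ = Aᵀf is [[4, 530]; [530, 262938]]·[m, b]ᵀ = [1048, 523302]ᵀ.
Determinant 4·262938 − 530² = 770852.
m = (1048·262938 − 530·523302)/770852 = -447759/192713; b = (4·523302 − 530·1048)/770852 = 384442/192713.

m = -2.323, b = 1.995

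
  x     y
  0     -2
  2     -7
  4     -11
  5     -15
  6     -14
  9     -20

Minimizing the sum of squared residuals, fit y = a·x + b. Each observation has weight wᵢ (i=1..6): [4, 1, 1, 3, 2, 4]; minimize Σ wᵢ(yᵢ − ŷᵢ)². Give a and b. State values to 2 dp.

Compute the Gram sums: Σwᵢ·x·x = 491, Σwᵢ·x = 69, Σwᵢ·1 = 15.
For MᵀWy: Σwᵢ·x·y = -1171, Σwᵢ·y = -179.
So MᵀWM·[a, b]ᵀ = MᵀWy: [[491, 69]; [69, 15]]·[a, b]ᵀ = [-1171, -179]ᵀ.
Δ = 491·15 − 69² = 2604.
a = ((-1171)·15 − 69·(-179))/2604 = -869/434; b = (491·(-179) − 69·(-1171))/2604 = -3545/1302.

a = -2.00, b = -2.72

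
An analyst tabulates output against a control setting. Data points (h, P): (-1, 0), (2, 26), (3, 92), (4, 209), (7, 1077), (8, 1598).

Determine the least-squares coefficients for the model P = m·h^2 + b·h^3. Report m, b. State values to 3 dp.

m = 1.151, b = 2.977

The normal system MᵀM·[m, b]ᵀ = MᵀP is [[6851, 50873]; [50873, 384683]]·[m, b]ᵀ = [159321, 1203655]ᵀ.
det = 6851·384683 − 50873² = 47401104.
m = (159321·384683 − 50873·1203655)/47401104 = 13634857/11850276; b = (6851·1203655 − 50873·159321)/47401104 = 35275793/11850276.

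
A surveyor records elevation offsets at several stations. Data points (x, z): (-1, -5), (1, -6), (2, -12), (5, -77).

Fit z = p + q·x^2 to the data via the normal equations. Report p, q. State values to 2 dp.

With design matrix A, AᵀA = [[4, 31]; [31, 643]] and Aᵀz = [-100, -1984]ᵀ.
det = 4·643 − 31² = 1611.
p = ((-100)·643 − 31·(-1984))/1611 = -932/537; q = (4·(-1984) − 31·(-100))/1611 = -1612/537.

p = -1.74, q = -3.00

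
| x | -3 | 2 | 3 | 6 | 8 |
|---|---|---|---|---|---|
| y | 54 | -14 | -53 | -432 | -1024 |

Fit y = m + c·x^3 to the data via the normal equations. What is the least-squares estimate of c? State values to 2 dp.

With design matrix M, MᵀM = [[5, 736]; [736, 310322]] and Mᵀy = [-1469, -620601]ᵀ.
det = 5·310322 − 736² = 1009914.
m = ((-1469)·310322 − 736·(-620601))/1009914 = 449659/504957; c = (5·(-620601) − 736·(-1469))/1009914 = -2021821/1009914.

c = -2.00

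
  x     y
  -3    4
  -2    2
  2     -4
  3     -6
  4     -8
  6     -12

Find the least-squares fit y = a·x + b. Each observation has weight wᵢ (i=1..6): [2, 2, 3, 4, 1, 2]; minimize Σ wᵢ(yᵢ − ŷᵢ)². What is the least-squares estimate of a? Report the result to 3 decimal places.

a = -1.721

Forming AᵀWA = [[162, 24]; [24, 14]] and AᵀWy = [-304, -56]ᵀ gives AᵀWA·[a, b]ᵀ = AᵀWy.
Δ = 162·14 − 24² = 1692.
a = ((-304)·14 − 24·(-56))/1692 = -728/423; b = (162·(-56) − 24·(-304))/1692 = -148/141.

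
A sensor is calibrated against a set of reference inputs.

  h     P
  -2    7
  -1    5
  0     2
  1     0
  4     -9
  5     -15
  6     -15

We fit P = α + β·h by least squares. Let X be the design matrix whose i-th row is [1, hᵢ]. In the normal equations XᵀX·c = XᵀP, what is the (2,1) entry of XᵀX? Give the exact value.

13

Row 2 ↔ basis h, column 1 ↔ basis 1, so (XᵀX)_{2,1} = Σᵢ h = (-2)·(1) + (-1)·(1) + (0)·(1) + (1)·(1) + (4)·(1) + (5)·(1) + (6)·(1) = 13.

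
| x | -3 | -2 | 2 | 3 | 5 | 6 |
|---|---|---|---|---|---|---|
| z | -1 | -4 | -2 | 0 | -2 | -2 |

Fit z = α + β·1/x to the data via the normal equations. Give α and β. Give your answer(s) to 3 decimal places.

α = -1.935, β = 1.657

Normal-equation sums: Σ1 = 6, Σ1/x = 11/30, Σ1/x·1/x = 79/100.
And Σz = -11, Σ1/x·z = 3/5.
det = 6·(79/100) − (11/30)² = 829/180.
α = ((-11)·(79/100) − (11/30)·(3/5))/(829/180) = -8019/4145; β = (6·(3/5) − (11/30)·(-11))/(829/180) = 1374/829.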